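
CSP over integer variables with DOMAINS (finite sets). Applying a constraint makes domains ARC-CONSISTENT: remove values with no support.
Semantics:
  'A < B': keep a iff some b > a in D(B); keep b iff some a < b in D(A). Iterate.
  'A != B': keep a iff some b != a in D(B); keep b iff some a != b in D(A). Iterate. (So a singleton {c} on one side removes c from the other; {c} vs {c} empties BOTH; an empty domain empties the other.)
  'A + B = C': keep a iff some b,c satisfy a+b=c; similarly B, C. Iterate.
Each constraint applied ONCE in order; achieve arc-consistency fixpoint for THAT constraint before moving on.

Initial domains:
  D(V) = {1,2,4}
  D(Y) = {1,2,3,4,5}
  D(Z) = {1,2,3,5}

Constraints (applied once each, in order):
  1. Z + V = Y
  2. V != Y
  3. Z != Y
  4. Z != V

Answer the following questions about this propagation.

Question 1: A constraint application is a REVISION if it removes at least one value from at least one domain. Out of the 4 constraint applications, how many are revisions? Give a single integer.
Answer: 1

Derivation:
Constraint 1 (Z + V = Y) on D(Z)={1,2,3,5} D(V)={1,2,4} D(Y)={1,2,3,4,5}: Z {1,2,3,5}->{1,2,3}; Y {1,2,3,4,5}->{2,3,4,5} => REVISION
Constraint 2 (V != Y) on D(V)={1,2,4} D(Y)={2,3,4,5}: no change => not a revision
Constraint 3 (Z != Y) on D(Z)={1,2,3} D(Y)={2,3,4,5}: no change => not a revision
Constraint 4 (Z != V) on D(Z)={1,2,3} D(V)={1,2,4}: no change => not a revision
Total revisions = 1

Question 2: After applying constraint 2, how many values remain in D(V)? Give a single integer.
Answer: 3

Derivation:
Constraint 1 (Z + V = Y) on D(Z)={1,2,3,5} D(V)={1,2,4} D(Y)={1,2,3,4,5}: Z {1,2,3,5}->{1,2,3}; Y {1,2,3,4,5}->{2,3,4,5}
Constraint 2 (V != Y) on D(V)={1,2,4} D(Y)={2,3,4,5}: no change
So after constraint 2: D(V)={1,2,4}, size = 3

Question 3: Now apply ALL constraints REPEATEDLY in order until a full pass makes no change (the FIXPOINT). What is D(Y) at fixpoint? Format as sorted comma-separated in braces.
pass 0 (initial): D(Y)={1,2,3,4,5}
pass 1: Y {1,2,3,4,5}->{2,3,4,5}; Z {1,2,3,5}->{1,2,3}
pass 2: no change
Fixpoint after 2 passes: D(Y) = {2,3,4,5}

Answer: {2,3,4,5}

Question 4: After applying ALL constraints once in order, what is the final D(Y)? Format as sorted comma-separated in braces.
Constraint 1 (Z + V = Y) on D(Z)={1,2,3,5} D(V)={1,2,4} D(Y)={1,2,3,4,5}: Z {1,2,3,5}->{1,2,3}; Y {1,2,3,4,5}->{2,3,4,5}
Constraint 2 (V != Y) on D(V)={1,2,4} D(Y)={2,3,4,5}: no change
Constraint 3 (Z != Y) on D(Z)={1,2,3} D(Y)={2,3,4,5}: no change
Constraint 4 (Z != V) on D(Z)={1,2,3} D(V)={1,2,4}: no change
So after all 4 constraints: D(Y) = {2,3,4,5}

Answer: {2,3,4,5}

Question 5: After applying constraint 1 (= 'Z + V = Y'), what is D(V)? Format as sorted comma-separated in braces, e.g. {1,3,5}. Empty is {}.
Answer: {1,2,4}

Derivation:
Constraint 1 (Z + V = Y) on D(Z)={1,2,3,5} D(V)={1,2,4} D(Y)={1,2,3,4,5}: Z {1,2,3,5}->{1,2,3}; Y {1,2,3,4,5}->{2,3,4,5}
So after constraint 1: D(V) = {1,2,4}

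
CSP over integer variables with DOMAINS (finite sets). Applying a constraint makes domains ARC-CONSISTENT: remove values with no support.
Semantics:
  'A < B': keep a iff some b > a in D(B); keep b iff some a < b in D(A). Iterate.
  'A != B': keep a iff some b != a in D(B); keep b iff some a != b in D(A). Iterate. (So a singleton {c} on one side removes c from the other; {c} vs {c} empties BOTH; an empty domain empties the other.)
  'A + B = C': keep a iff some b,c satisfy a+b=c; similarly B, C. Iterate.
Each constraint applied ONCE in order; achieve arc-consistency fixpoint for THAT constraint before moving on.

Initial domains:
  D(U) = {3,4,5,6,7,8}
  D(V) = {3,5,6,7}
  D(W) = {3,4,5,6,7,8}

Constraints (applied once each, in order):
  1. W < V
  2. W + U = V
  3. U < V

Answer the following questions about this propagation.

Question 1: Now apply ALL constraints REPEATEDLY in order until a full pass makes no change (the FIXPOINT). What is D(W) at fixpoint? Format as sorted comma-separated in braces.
pass 0 (initial): D(W)={3,4,5,6,7,8}
pass 1: U {3,4,5,6,7,8}->{3,4}; V {3,5,6,7}->{6,7}; W {3,4,5,6,7,8}->{3,4}
pass 2: no change
Fixpoint after 2 passes: D(W) = {3,4}

Answer: {3,4}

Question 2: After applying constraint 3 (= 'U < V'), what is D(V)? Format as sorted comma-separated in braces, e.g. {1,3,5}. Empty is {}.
Constraint 1 (W < V) on D(W)={3,4,5,6,7,8} D(V)={3,5,6,7}: W {3,4,5,6,7,8}->{3,4,5,6}; V {3,5,6,7}->{5,6,7}
Constraint 2 (W + U = V) on D(W)={3,4,5,6} D(U)={3,4,5,6,7,8} D(V)={5,6,7}: W {3,4,5,6}->{3,4}; U {3,4,5,6,7,8}->{3,4}; V {5,6,7}->{6,7}
Constraint 3 (U < V) on D(U)={3,4} D(V)={6,7}: no change
So after constraint 3: D(V) = {6,7}

Answer: {6,7}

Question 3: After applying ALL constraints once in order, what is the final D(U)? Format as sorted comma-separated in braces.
Answer: {3,4}

Derivation:
Constraint 1 (W < V) on D(W)={3,4,5,6,7,8} D(V)={3,5,6,7}: W {3,4,5,6,7,8}->{3,4,5,6}; V {3,5,6,7}->{5,6,7}
Constraint 2 (W + U = V) on D(W)={3,4,5,6} D(U)={3,4,5,6,7,8} D(V)={5,6,7}: W {3,4,5,6}->{3,4}; U {3,4,5,6,7,8}->{3,4}; V {5,6,7}->{6,7}
Constraint 3 (U < V) on D(U)={3,4} D(V)={6,7}: no change
So after all 3 constraints: D(U) = {3,4}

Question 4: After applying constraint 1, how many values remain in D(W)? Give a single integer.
Answer: 4

Derivation:
Constraint 1 (W < V) on D(W)={3,4,5,6,7,8} D(V)={3,5,6,7}: W {3,4,5,6,7,8}->{3,4,5,6}; V {3,5,6,7}->{5,6,7}
So after constraint 1: D(W)={3,4,5,6}, size = 4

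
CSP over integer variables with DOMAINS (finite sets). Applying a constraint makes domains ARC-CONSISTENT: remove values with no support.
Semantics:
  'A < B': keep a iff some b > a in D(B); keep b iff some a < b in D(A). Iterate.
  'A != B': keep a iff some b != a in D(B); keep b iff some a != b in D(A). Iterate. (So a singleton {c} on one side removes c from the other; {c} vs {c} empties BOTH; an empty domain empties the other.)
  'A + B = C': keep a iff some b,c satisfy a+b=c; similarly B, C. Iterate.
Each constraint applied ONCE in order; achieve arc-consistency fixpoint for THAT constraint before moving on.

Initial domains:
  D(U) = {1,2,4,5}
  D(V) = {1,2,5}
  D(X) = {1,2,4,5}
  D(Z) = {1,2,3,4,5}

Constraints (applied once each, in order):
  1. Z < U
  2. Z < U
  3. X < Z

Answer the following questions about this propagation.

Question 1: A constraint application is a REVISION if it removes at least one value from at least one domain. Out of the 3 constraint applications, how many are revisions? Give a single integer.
Constraint 1 (Z < U) on D(Z)={1,2,3,4,5} D(U)={1,2,4,5}: Z {1,2,3,4,5}->{1,2,3,4}; U {1,2,4,5}->{2,4,5} => REVISION
Constraint 2 (Z < U) on D(Z)={1,2,3,4} D(U)={2,4,5}: no change => not a revision
Constraint 3 (X < Z) on D(X)={1,2,4,5} D(Z)={1,2,3,4}: X {1,2,4,5}->{1,2}; Z {1,2,3,4}->{2,3,4} => REVISION
Total revisions = 2

Answer: 2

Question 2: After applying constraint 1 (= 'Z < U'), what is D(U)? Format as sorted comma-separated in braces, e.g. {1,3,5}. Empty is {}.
Answer: {2,4,5}

Derivation:
Constraint 1 (Z < U) on D(Z)={1,2,3,4,5} D(U)={1,2,4,5}: Z {1,2,3,4,5}->{1,2,3,4}; U {1,2,4,5}->{2,4,5}
So after constraint 1: D(U) = {2,4,5}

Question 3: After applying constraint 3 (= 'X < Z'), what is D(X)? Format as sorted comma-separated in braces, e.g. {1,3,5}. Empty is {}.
Constraint 1 (Z < U) on D(Z)={1,2,3,4,5} D(U)={1,2,4,5}: Z {1,2,3,4,5}->{1,2,3,4}; U {1,2,4,5}->{2,4,5}
Constraint 2 (Z < U) on D(Z)={1,2,3,4} D(U)={2,4,5}: no change
Constraint 3 (X < Z) on D(X)={1,2,4,5} D(Z)={1,2,3,4}: X {1,2,4,5}->{1,2}; Z {1,2,3,4}->{2,3,4}
So after constraint 3: D(X) = {1,2}

Answer: {1,2}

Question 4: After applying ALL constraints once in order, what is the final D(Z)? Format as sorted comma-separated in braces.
Constraint 1 (Z < U) on D(Z)={1,2,3,4,5} D(U)={1,2,4,5}: Z {1,2,3,4,5}->{1,2,3,4}; U {1,2,4,5}->{2,4,5}
Constraint 2 (Z < U) on D(Z)={1,2,3,4} D(U)={2,4,5}: no change
Constraint 3 (X < Z) on D(X)={1,2,4,5} D(Z)={1,2,3,4}: X {1,2,4,5}->{1,2}; Z {1,2,3,4}->{2,3,4}
So after all 3 constraints: D(Z) = {2,3,4}

Answer: {2,3,4}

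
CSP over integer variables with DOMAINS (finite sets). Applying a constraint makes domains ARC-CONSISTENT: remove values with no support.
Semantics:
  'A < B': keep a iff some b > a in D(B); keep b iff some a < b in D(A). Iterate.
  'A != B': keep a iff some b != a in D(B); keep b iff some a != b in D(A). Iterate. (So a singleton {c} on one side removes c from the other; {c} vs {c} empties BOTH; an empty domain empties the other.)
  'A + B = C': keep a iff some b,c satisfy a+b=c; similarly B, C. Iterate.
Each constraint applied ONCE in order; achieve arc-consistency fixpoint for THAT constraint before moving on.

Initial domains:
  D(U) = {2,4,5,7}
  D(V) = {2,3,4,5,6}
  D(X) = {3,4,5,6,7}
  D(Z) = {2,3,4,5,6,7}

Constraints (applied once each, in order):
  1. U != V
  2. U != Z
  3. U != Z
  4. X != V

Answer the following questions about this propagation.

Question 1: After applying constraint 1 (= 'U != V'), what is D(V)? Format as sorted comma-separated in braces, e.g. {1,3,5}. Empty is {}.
Answer: {2,3,4,5,6}

Derivation:
Constraint 1 (U != V) on D(U)={2,4,5,7} D(V)={2,3,4,5,6}: no change
So after constraint 1: D(V) = {2,3,4,5,6}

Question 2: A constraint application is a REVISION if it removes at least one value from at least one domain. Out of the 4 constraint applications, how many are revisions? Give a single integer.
Answer: 0

Derivation:
Constraint 1 (U != V) on D(U)={2,4,5,7} D(V)={2,3,4,5,6}: no change => not a revision
Constraint 2 (U != Z) on D(U)={2,4,5,7} D(Z)={2,3,4,5,6,7}: no change => not a revision
Constraint 3 (U != Z) on D(U)={2,4,5,7} D(Z)={2,3,4,5,6,7}: no change => not a revision
Constraint 4 (X != V) on D(X)={3,4,5,6,7} D(V)={2,3,4,5,6}: no change => not a revision
Total revisions = 0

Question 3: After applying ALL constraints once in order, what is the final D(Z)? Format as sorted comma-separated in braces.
Answer: {2,3,4,5,6,7}

Derivation:
Constraint 1 (U != V) on D(U)={2,4,5,7} D(V)={2,3,4,5,6}: no change
Constraint 2 (U != Z) on D(U)={2,4,5,7} D(Z)={2,3,4,5,6,7}: no change
Constraint 3 (U != Z) on D(U)={2,4,5,7} D(Z)={2,3,4,5,6,7}: no change
Constraint 4 (X != V) on D(X)={3,4,5,6,7} D(V)={2,3,4,5,6}: no change
So after all 4 constraints: D(Z) = {2,3,4,5,6,7}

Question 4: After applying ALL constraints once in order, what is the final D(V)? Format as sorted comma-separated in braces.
Answer: {2,3,4,5,6}

Derivation:
Constraint 1 (U != V) on D(U)={2,4,5,7} D(V)={2,3,4,5,6}: no change
Constraint 2 (U != Z) on D(U)={2,4,5,7} D(Z)={2,3,4,5,6,7}: no change
Constraint 3 (U != Z) on D(U)={2,4,5,7} D(Z)={2,3,4,5,6,7}: no change
Constraint 4 (X != V) on D(X)={3,4,5,6,7} D(V)={2,3,4,5,6}: no change
So after all 4 constraints: D(V) = {2,3,4,5,6}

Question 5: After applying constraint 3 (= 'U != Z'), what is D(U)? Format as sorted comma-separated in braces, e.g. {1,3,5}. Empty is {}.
Constraint 1 (U != V) on D(U)={2,4,5,7} D(V)={2,3,4,5,6}: no change
Constraint 2 (U != Z) on D(U)={2,4,5,7} D(Z)={2,3,4,5,6,7}: no change
Constraint 3 (U != Z) on D(U)={2,4,5,7} D(Z)={2,3,4,5,6,7}: no change
So after constraint 3: D(U) = {2,4,5,7}

Answer: {2,4,5,7}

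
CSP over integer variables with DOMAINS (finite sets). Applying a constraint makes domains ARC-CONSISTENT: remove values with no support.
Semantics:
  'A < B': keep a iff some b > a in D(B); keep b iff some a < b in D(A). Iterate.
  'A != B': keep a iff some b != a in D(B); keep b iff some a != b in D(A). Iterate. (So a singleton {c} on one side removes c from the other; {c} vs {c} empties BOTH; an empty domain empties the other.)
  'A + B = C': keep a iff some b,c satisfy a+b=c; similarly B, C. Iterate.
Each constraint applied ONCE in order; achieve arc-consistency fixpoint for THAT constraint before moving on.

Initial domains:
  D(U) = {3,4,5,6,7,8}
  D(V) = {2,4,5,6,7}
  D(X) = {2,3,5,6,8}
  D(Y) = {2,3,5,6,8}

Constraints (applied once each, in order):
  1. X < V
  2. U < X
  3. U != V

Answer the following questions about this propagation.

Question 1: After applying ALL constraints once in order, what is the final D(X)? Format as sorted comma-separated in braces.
Answer: {5,6}

Derivation:
Constraint 1 (X < V) on D(X)={2,3,5,6,8} D(V)={2,4,5,6,7}: X {2,3,5,6,8}->{2,3,5,6}; V {2,4,5,6,7}->{4,5,6,7}
Constraint 2 (U < X) on D(U)={3,4,5,6,7,8} D(X)={2,3,5,6}: U {3,4,5,6,7,8}->{3,4,5}; X {2,3,5,6}->{5,6}
Constraint 3 (U != V) on D(U)={3,4,5} D(V)={4,5,6,7}: no change
So after all 3 constraints: D(X) = {5,6}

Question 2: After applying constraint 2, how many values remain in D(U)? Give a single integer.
Constraint 1 (X < V) on D(X)={2,3,5,6,8} D(V)={2,4,5,6,7}: X {2,3,5,6,8}->{2,3,5,6}; V {2,4,5,6,7}->{4,5,6,7}
Constraint 2 (U < X) on D(U)={3,4,5,6,7,8} D(X)={2,3,5,6}: U {3,4,5,6,7,8}->{3,4,5}; X {2,3,5,6}->{5,6}
So after constraint 2: D(U)={3,4,5}, size = 3

Answer: 3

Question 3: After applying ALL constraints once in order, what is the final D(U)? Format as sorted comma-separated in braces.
Answer: {3,4,5}

Derivation:
Constraint 1 (X < V) on D(X)={2,3,5,6,8} D(V)={2,4,5,6,7}: X {2,3,5,6,8}->{2,3,5,6}; V {2,4,5,6,7}->{4,5,6,7}
Constraint 2 (U < X) on D(U)={3,4,5,6,7,8} D(X)={2,3,5,6}: U {3,4,5,6,7,8}->{3,4,5}; X {2,3,5,6}->{5,6}
Constraint 3 (U != V) on D(U)={3,4,5} D(V)={4,5,6,7}: no change
So after all 3 constraints: D(U) = {3,4,5}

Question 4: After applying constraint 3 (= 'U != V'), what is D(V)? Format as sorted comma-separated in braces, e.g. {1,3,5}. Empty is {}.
Constraint 1 (X < V) on D(X)={2,3,5,6,8} D(V)={2,4,5,6,7}: X {2,3,5,6,8}->{2,3,5,6}; V {2,4,5,6,7}->{4,5,6,7}
Constraint 2 (U < X) on D(U)={3,4,5,6,7,8} D(X)={2,3,5,6}: U {3,4,5,6,7,8}->{3,4,5}; X {2,3,5,6}->{5,6}
Constraint 3 (U != V) on D(U)={3,4,5} D(V)={4,5,6,7}: no change
So after constraint 3: D(V) = {4,5,6,7}

Answer: {4,5,6,7}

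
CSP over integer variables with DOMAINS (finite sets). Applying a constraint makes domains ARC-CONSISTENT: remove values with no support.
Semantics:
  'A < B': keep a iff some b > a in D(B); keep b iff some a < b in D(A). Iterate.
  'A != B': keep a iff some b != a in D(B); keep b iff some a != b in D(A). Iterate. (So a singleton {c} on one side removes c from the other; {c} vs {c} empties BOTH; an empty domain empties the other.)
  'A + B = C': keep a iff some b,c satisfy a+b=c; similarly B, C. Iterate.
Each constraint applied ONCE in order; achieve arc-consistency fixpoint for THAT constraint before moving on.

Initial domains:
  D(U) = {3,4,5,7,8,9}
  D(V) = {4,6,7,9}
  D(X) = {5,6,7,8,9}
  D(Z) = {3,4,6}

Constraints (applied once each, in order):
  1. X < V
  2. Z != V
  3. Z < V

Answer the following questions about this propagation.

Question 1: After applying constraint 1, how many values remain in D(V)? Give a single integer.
Constraint 1 (X < V) on D(X)={5,6,7,8,9} D(V)={4,6,7,9}: X {5,6,7,8,9}->{5,6,7,8}; V {4,6,7,9}->{6,7,9}
So after constraint 1: D(V)={6,7,9}, size = 3

Answer: 3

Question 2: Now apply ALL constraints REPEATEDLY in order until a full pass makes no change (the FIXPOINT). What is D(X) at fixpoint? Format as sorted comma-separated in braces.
Answer: {5,6,7,8}

Derivation:
pass 0 (initial): D(X)={5,6,7,8,9}
pass 1: V {4,6,7,9}->{6,7,9}; X {5,6,7,8,9}->{5,6,7,8}
pass 2: no change
Fixpoint after 2 passes: D(X) = {5,6,7,8}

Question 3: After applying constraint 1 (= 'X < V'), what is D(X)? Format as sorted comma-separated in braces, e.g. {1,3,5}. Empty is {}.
Answer: {5,6,7,8}

Derivation:
Constraint 1 (X < V) on D(X)={5,6,7,8,9} D(V)={4,6,7,9}: X {5,6,7,8,9}->{5,6,7,8}; V {4,6,7,9}->{6,7,9}
So after constraint 1: D(X) = {5,6,7,8}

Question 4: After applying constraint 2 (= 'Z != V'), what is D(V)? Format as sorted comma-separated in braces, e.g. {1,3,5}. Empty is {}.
Answer: {6,7,9}

Derivation:
Constraint 1 (X < V) on D(X)={5,6,7,8,9} D(V)={4,6,7,9}: X {5,6,7,8,9}->{5,6,7,8}; V {4,6,7,9}->{6,7,9}
Constraint 2 (Z != V) on D(Z)={3,4,6} D(V)={6,7,9}: no change
So after constraint 2: D(V) = {6,7,9}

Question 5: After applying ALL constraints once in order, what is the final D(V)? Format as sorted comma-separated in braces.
Constraint 1 (X < V) on D(X)={5,6,7,8,9} D(V)={4,6,7,9}: X {5,6,7,8,9}->{5,6,7,8}; V {4,6,7,9}->{6,7,9}
Constraint 2 (Z != V) on D(Z)={3,4,6} D(V)={6,7,9}: no change
Constraint 3 (Z < V) on D(Z)={3,4,6} D(V)={6,7,9}: no change
So after all 3 constraints: D(V) = {6,7,9}

Answer: {6,7,9}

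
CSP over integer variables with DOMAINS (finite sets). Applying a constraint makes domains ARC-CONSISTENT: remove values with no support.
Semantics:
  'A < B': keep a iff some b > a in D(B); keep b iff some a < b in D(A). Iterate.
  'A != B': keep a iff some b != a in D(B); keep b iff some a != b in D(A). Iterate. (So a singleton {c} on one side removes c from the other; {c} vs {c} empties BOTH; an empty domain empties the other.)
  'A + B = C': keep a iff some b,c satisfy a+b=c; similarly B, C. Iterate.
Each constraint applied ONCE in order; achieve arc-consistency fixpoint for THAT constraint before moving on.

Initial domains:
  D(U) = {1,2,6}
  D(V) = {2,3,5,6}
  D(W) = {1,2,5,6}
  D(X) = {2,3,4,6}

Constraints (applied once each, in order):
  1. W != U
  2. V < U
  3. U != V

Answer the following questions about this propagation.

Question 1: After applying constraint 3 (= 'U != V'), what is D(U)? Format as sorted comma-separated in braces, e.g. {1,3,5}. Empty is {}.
Constraint 1 (W != U) on D(W)={1,2,5,6} D(U)={1,2,6}: no change
Constraint 2 (V < U) on D(V)={2,3,5,6} D(U)={1,2,6}: V {2,3,5,6}->{2,3,5}; U {1,2,6}->{6}
Constraint 3 (U != V) on D(U)={6} D(V)={2,3,5}: no change
So after constraint 3: D(U) = {6}

Answer: {6}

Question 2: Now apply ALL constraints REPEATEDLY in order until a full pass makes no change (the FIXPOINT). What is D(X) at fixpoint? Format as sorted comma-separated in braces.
Answer: {2,3,4,6}

Derivation:
pass 0 (initial): D(X)={2,3,4,6}
pass 1: U {1,2,6}->{6}; V {2,3,5,6}->{2,3,5}
pass 2: W {1,2,5,6}->{1,2,5}
pass 3: no change
Fixpoint after 3 passes: D(X) = {2,3,4,6}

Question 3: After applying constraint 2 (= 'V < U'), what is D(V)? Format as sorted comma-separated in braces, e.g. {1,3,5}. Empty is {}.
Constraint 1 (W != U) on D(W)={1,2,5,6} D(U)={1,2,6}: no change
Constraint 2 (V < U) on D(V)={2,3,5,6} D(U)={1,2,6}: V {2,3,5,6}->{2,3,5}; U {1,2,6}->{6}
So after constraint 2: D(V) = {2,3,5}

Answer: {2,3,5}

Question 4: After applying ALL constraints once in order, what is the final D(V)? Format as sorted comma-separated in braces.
Constraint 1 (W != U) on D(W)={1,2,5,6} D(U)={1,2,6}: no change
Constraint 2 (V < U) on D(V)={2,3,5,6} D(U)={1,2,6}: V {2,3,5,6}->{2,3,5}; U {1,2,6}->{6}
Constraint 3 (U != V) on D(U)={6} D(V)={2,3,5}: no change
So after all 3 constraints: D(V) = {2,3,5}

Answer: {2,3,5}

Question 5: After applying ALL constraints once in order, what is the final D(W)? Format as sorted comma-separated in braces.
Answer: {1,2,5,6}

Derivation:
Constraint 1 (W != U) on D(W)={1,2,5,6} D(U)={1,2,6}: no change
Constraint 2 (V < U) on D(V)={2,3,5,6} D(U)={1,2,6}: V {2,3,5,6}->{2,3,5}; U {1,2,6}->{6}
Constraint 3 (U != V) on D(U)={6} D(V)={2,3,5}: no change
So after all 3 constraints: D(W) = {1,2,5,6}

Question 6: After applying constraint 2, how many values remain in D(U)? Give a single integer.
Constraint 1 (W != U) on D(W)={1,2,5,6} D(U)={1,2,6}: no change
Constraint 2 (V < U) on D(V)={2,3,5,6} D(U)={1,2,6}: V {2,3,5,6}->{2,3,5}; U {1,2,6}->{6}
So after constraint 2: D(U)={6}, size = 1

Answer: 1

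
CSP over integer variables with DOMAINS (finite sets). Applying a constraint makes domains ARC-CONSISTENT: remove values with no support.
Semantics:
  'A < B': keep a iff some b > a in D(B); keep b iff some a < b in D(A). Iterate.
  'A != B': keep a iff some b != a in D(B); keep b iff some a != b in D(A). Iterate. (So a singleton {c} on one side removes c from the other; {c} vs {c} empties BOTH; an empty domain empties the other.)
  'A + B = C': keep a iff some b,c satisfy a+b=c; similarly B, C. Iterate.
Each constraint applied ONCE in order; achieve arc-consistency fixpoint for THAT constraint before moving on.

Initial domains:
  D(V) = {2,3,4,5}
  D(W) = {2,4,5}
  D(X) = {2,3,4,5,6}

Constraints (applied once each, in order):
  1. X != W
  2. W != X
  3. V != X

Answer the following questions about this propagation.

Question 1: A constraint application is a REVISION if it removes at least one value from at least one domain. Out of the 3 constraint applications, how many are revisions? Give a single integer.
Constraint 1 (X != W) on D(X)={2,3,4,5,6} D(W)={2,4,5}: no change => not a revision
Constraint 2 (W != X) on D(W)={2,4,5} D(X)={2,3,4,5,6}: no change => not a revision
Constraint 3 (V != X) on D(V)={2,3,4,5} D(X)={2,3,4,5,6}: no change => not a revision
Total revisions = 0

Answer: 0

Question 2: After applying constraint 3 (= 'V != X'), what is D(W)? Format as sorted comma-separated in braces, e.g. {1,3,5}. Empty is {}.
Constraint 1 (X != W) on D(X)={2,3,4,5,6} D(W)={2,4,5}: no change
Constraint 2 (W != X) on D(W)={2,4,5} D(X)={2,3,4,5,6}: no change
Constraint 3 (V != X) on D(V)={2,3,4,5} D(X)={2,3,4,5,6}: no change
So after constraint 3: D(W) = {2,4,5}

Answer: {2,4,5}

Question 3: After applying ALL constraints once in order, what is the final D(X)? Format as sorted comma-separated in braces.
Constraint 1 (X != W) on D(X)={2,3,4,5,6} D(W)={2,4,5}: no change
Constraint 2 (W != X) on D(W)={2,4,5} D(X)={2,3,4,5,6}: no change
Constraint 3 (V != X) on D(V)={2,3,4,5} D(X)={2,3,4,5,6}: no change
So after all 3 constraints: D(X) = {2,3,4,5,6}

Answer: {2,3,4,5,6}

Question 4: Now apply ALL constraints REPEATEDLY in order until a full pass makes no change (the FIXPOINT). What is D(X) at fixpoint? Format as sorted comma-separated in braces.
pass 0 (initial): D(X)={2,3,4,5,6}
pass 1: no change
Fixpoint after 1 passes: D(X) = {2,3,4,5,6}

Answer: {2,3,4,5,6}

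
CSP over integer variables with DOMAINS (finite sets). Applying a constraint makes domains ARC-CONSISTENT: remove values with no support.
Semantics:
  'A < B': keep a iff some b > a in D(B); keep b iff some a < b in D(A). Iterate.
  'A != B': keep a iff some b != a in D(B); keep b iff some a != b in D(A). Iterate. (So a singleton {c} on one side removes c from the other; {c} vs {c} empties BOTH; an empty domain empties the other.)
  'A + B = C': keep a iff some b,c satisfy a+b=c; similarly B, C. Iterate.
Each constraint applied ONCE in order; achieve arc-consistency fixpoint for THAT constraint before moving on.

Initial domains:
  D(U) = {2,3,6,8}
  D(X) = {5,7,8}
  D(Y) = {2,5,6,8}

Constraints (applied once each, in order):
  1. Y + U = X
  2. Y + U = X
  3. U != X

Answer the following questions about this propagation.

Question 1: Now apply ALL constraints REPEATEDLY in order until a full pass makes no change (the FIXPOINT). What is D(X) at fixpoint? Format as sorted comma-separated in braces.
pass 0 (initial): D(X)={5,7,8}
pass 1: U {2,3,6,8}->{2,3,6}; Y {2,5,6,8}->{2,5,6}
pass 2: no change
Fixpoint after 2 passes: D(X) = {5,7,8}

Answer: {5,7,8}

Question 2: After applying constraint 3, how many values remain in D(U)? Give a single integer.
Answer: 3

Derivation:
Constraint 1 (Y + U = X) on D(Y)={2,5,6,8} D(U)={2,3,6,8} D(X)={5,7,8}: Y {2,5,6,8}->{2,5,6}; U {2,3,6,8}->{2,3,6}
Constraint 2 (Y + U = X) on D(Y)={2,5,6} D(U)={2,3,6} D(X)={5,7,8}: no change
Constraint 3 (U != X) on D(U)={2,3,6} D(X)={5,7,8}: no change
So after constraint 3: D(U)={2,3,6}, size = 3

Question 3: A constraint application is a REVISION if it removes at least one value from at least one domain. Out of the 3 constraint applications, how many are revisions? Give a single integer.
Answer: 1

Derivation:
Constraint 1 (Y + U = X) on D(Y)={2,5,6,8} D(U)={2,3,6,8} D(X)={5,7,8}: Y {2,5,6,8}->{2,5,6}; U {2,3,6,8}->{2,3,6} => REVISION
Constraint 2 (Y + U = X) on D(Y)={2,5,6} D(U)={2,3,6} D(X)={5,7,8}: no change => not a revision
Constraint 3 (U != X) on D(U)={2,3,6} D(X)={5,7,8}: no change => not a revision
Total revisions = 1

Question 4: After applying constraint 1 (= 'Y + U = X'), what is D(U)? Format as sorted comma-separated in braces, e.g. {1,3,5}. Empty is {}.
Answer: {2,3,6}

Derivation:
Constraint 1 (Y + U = X) on D(Y)={2,5,6,8} D(U)={2,3,6,8} D(X)={5,7,8}: Y {2,5,6,8}->{2,5,6}; U {2,3,6,8}->{2,3,6}
So after constraint 1: D(U) = {2,3,6}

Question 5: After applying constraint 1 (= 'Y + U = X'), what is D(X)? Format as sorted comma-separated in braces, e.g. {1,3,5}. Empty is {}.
Constraint 1 (Y + U = X) on D(Y)={2,5,6,8} D(U)={2,3,6,8} D(X)={5,7,8}: Y {2,5,6,8}->{2,5,6}; U {2,3,6,8}->{2,3,6}
So after constraint 1: D(X) = {5,7,8}

Answer: {5,7,8}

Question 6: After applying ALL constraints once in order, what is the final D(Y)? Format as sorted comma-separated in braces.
Answer: {2,5,6}

Derivation:
Constraint 1 (Y + U = X) on D(Y)={2,5,6,8} D(U)={2,3,6,8} D(X)={5,7,8}: Y {2,5,6,8}->{2,5,6}; U {2,3,6,8}->{2,3,6}
Constraint 2 (Y + U = X) on D(Y)={2,5,6} D(U)={2,3,6} D(X)={5,7,8}: no change
Constraint 3 (U != X) on D(U)={2,3,6} D(X)={5,7,8}: no change
So after all 3 constraints: D(Y) = {2,5,6}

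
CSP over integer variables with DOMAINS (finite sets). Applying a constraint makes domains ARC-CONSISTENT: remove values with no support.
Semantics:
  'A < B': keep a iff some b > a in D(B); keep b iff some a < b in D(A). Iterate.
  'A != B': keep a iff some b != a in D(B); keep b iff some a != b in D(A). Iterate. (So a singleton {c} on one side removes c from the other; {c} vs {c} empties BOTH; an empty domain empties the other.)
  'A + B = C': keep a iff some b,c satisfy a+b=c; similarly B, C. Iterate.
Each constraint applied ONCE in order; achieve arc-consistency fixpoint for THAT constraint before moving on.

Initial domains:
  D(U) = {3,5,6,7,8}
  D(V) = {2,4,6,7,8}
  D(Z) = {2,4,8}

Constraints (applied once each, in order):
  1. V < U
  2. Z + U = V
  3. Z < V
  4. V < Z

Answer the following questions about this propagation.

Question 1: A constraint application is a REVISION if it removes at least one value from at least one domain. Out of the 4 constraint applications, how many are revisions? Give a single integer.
Constraint 1 (V < U) on D(V)={2,4,6,7,8} D(U)={3,5,6,7,8}: V {2,4,6,7,8}->{2,4,6,7} => REVISION
Constraint 2 (Z + U = V) on D(Z)={2,4,8} D(U)={3,5,6,7,8} D(V)={2,4,6,7}: Z {2,4,8}->{2,4}; U {3,5,6,7,8}->{3,5}; V {2,4,6,7}->{7} => REVISION
Constraint 3 (Z < V) on D(Z)={2,4} D(V)={7}: no change => not a revision
Constraint 4 (V < Z) on D(V)={7} D(Z)={2,4}: V {7}->{}; Z {2,4}->{} => REVISION
Total revisions = 3

Answer: 3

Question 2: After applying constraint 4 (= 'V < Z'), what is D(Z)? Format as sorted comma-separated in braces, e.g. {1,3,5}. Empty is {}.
Constraint 1 (V < U) on D(V)={2,4,6,7,8} D(U)={3,5,6,7,8}: V {2,4,6,7,8}->{2,4,6,7}
Constraint 2 (Z + U = V) on D(Z)={2,4,8} D(U)={3,5,6,7,8} D(V)={2,4,6,7}: Z {2,4,8}->{2,4}; U {3,5,6,7,8}->{3,5}; V {2,4,6,7}->{7}
Constraint 3 (Z < V) on D(Z)={2,4} D(V)={7}: no change
Constraint 4 (V < Z) on D(V)={7} D(Z)={2,4}: V {7}->{}; Z {2,4}->{}
So after constraint 4: D(Z) = {}

Answer: {}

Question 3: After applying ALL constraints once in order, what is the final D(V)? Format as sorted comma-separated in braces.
Constraint 1 (V < U) on D(V)={2,4,6,7,8} D(U)={3,5,6,7,8}: V {2,4,6,7,8}->{2,4,6,7}
Constraint 2 (Z + U = V) on D(Z)={2,4,8} D(U)={3,5,6,7,8} D(V)={2,4,6,7}: Z {2,4,8}->{2,4}; U {3,5,6,7,8}->{3,5}; V {2,4,6,7}->{7}
Constraint 3 (Z < V) on D(Z)={2,4} D(V)={7}: no change
Constraint 4 (V < Z) on D(V)={7} D(Z)={2,4}: V {7}->{}; Z {2,4}->{}
So after all 4 constraints: D(V) = {}

Answer: {}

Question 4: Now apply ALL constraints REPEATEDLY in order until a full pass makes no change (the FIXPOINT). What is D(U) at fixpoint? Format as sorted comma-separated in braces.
pass 0 (initial): D(U)={3,5,6,7,8}
pass 1: U {3,5,6,7,8}->{3,5}; V {2,4,6,7,8}->{}; Z {2,4,8}->{}
pass 2: U {3,5}->{}
pass 3: no change
Fixpoint after 3 passes: D(U) = {}

Answer: {}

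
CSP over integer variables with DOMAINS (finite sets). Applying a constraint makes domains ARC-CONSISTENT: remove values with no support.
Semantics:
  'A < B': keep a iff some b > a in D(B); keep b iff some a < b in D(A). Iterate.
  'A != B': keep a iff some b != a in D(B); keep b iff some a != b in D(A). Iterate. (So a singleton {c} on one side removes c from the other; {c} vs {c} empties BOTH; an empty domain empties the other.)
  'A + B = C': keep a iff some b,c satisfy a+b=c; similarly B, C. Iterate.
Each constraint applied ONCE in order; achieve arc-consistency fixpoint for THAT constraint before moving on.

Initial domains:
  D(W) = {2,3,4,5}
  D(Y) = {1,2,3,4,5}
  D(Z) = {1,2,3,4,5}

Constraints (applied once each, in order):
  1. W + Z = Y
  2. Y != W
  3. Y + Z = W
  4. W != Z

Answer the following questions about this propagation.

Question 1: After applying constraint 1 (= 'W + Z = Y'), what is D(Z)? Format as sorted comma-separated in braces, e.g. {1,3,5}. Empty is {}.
Answer: {1,2,3}

Derivation:
Constraint 1 (W + Z = Y) on D(W)={2,3,4,5} D(Z)={1,2,3,4,5} D(Y)={1,2,3,4,5}: W {2,3,4,5}->{2,3,4}; Z {1,2,3,4,5}->{1,2,3}; Y {1,2,3,4,5}->{3,4,5}
So after constraint 1: D(Z) = {1,2,3}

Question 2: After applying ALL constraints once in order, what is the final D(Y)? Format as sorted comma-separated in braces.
Constraint 1 (W + Z = Y) on D(W)={2,3,4,5} D(Z)={1,2,3,4,5} D(Y)={1,2,3,4,5}: W {2,3,4,5}->{2,3,4}; Z {1,2,3,4,5}->{1,2,3}; Y {1,2,3,4,5}->{3,4,5}
Constraint 2 (Y != W) on D(Y)={3,4,5} D(W)={2,3,4}: no change
Constraint 3 (Y + Z = W) on D(Y)={3,4,5} D(Z)={1,2,3} D(W)={2,3,4}: Y {3,4,5}->{3}; Z {1,2,3}->{1}; W {2,3,4}->{4}
Constraint 4 (W != Z) on D(W)={4} D(Z)={1}: no change
So after all 4 constraints: D(Y) = {3}

Answer: {3}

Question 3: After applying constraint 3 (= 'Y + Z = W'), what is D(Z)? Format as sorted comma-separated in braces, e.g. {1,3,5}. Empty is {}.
Answer: {1}

Derivation:
Constraint 1 (W + Z = Y) on D(W)={2,3,4,5} D(Z)={1,2,3,4,5} D(Y)={1,2,3,4,5}: W {2,3,4,5}->{2,3,4}; Z {1,2,3,4,5}->{1,2,3}; Y {1,2,3,4,5}->{3,4,5}
Constraint 2 (Y != W) on D(Y)={3,4,5} D(W)={2,3,4}: no change
Constraint 3 (Y + Z = W) on D(Y)={3,4,5} D(Z)={1,2,3} D(W)={2,3,4}: Y {3,4,5}->{3}; Z {1,2,3}->{1}; W {2,3,4}->{4}
So after constraint 3: D(Z) = {1}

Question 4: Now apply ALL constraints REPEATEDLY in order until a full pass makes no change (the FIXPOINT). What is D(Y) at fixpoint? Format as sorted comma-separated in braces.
Answer: {}

Derivation:
pass 0 (initial): D(Y)={1,2,3,4,5}
pass 1: W {2,3,4,5}->{4}; Y {1,2,3,4,5}->{3}; Z {1,2,3,4,5}->{1}
pass 2: W {4}->{}; Y {3}->{}; Z {1}->{}
pass 3: no change
Fixpoint after 3 passes: D(Y) = {}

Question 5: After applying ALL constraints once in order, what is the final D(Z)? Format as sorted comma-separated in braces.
Answer: {1}

Derivation:
Constraint 1 (W + Z = Y) on D(W)={2,3,4,5} D(Z)={1,2,3,4,5} D(Y)={1,2,3,4,5}: W {2,3,4,5}->{2,3,4}; Z {1,2,3,4,5}->{1,2,3}; Y {1,2,3,4,5}->{3,4,5}
Constraint 2 (Y != W) on D(Y)={3,4,5} D(W)={2,3,4}: no change
Constraint 3 (Y + Z = W) on D(Y)={3,4,5} D(Z)={1,2,3} D(W)={2,3,4}: Y {3,4,5}->{3}; Z {1,2,3}->{1}; W {2,3,4}->{4}
Constraint 4 (W != Z) on D(W)={4} D(Z)={1}: no change
So after all 4 constraints: D(Z) = {1}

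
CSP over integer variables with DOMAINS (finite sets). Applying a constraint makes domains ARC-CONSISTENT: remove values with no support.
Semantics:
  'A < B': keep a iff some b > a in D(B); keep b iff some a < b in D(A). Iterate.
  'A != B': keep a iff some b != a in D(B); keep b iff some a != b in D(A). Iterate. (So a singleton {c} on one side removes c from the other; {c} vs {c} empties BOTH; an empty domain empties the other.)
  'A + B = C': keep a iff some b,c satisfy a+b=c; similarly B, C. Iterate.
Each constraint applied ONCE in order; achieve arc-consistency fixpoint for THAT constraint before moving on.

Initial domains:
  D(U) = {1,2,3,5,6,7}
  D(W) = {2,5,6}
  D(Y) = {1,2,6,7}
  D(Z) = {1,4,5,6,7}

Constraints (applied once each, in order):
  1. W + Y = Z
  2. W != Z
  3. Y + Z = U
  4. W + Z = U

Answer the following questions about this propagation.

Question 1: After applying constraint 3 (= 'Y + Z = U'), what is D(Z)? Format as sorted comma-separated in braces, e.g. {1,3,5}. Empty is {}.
Constraint 1 (W + Y = Z) on D(W)={2,5,6} D(Y)={1,2,6,7} D(Z)={1,4,5,6,7}: Y {1,2,6,7}->{1,2}; Z {1,4,5,6,7}->{4,6,7}
Constraint 2 (W != Z) on D(W)={2,5,6} D(Z)={4,6,7}: no change
Constraint 3 (Y + Z = U) on D(Y)={1,2} D(Z)={4,6,7} D(U)={1,2,3,5,6,7}: Z {4,6,7}->{4,6}; U {1,2,3,5,6,7}->{5,6,7}
So after constraint 3: D(Z) = {4,6}

Answer: {4,6}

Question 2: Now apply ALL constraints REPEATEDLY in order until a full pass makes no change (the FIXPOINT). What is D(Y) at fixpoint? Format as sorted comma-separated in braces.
pass 0 (initial): D(Y)={1,2,6,7}
pass 1: U {1,2,3,5,6,7}->{6}; W {2,5,6}->{2}; Y {1,2,6,7}->{1,2}; Z {1,4,5,6,7}->{4}
pass 2: Y {1,2}->{2}
pass 3: no change
Fixpoint after 3 passes: D(Y) = {2}

Answer: {2}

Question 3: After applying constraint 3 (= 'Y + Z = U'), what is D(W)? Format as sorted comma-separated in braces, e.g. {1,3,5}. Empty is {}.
Answer: {2,5,6}

Derivation:
Constraint 1 (W + Y = Z) on D(W)={2,5,6} D(Y)={1,2,6,7} D(Z)={1,4,5,6,7}: Y {1,2,6,7}->{1,2}; Z {1,4,5,6,7}->{4,6,7}
Constraint 2 (W != Z) on D(W)={2,5,6} D(Z)={4,6,7}: no change
Constraint 3 (Y + Z = U) on D(Y)={1,2} D(Z)={4,6,7} D(U)={1,2,3,5,6,7}: Z {4,6,7}->{4,6}; U {1,2,3,5,6,7}->{5,6,7}
So after constraint 3: D(W) = {2,5,6}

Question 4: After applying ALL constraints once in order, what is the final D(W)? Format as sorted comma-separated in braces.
Answer: {2}

Derivation:
Constraint 1 (W + Y = Z) on D(W)={2,5,6} D(Y)={1,2,6,7} D(Z)={1,4,5,6,7}: Y {1,2,6,7}->{1,2}; Z {1,4,5,6,7}->{4,6,7}
Constraint 2 (W != Z) on D(W)={2,5,6} D(Z)={4,6,7}: no change
Constraint 3 (Y + Z = U) on D(Y)={1,2} D(Z)={4,6,7} D(U)={1,2,3,5,6,7}: Z {4,6,7}->{4,6}; U {1,2,3,5,6,7}->{5,6,7}
Constraint 4 (W + Z = U) on D(W)={2,5,6} D(Z)={4,6} D(U)={5,6,7}: W {2,5,6}->{2}; Z {4,6}->{4}; U {5,6,7}->{6}
So after all 4 constraints: D(W) = {2}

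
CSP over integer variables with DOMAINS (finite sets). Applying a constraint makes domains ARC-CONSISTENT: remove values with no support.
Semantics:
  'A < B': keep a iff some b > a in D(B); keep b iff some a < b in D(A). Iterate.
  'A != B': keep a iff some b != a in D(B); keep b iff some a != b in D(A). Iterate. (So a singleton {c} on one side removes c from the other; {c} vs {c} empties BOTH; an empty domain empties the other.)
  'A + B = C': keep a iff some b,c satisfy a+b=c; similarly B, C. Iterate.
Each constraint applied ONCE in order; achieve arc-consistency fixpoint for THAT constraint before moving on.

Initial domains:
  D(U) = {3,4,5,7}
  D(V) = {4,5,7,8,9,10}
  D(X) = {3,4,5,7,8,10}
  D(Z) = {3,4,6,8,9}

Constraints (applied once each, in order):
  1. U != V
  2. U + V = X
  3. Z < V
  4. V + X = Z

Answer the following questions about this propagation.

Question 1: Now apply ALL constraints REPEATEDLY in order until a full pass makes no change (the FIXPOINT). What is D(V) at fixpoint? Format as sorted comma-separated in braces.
Answer: {}

Derivation:
pass 0 (initial): D(V)={4,5,7,8,9,10}
pass 1: U {3,4,5,7}->{3,4,5}; V {4,5,7,8,9,10}->{}; X {3,4,5,7,8,10}->{}; Z {3,4,6,8,9}->{}
pass 2: U {3,4,5}->{}
pass 3: no change
Fixpoint after 3 passes: D(V) = {}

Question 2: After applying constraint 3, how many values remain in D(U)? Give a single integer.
Constraint 1 (U != V) on D(U)={3,4,5,7} D(V)={4,5,7,8,9,10}: no change
Constraint 2 (U + V = X) on D(U)={3,4,5,7} D(V)={4,5,7,8,9,10} D(X)={3,4,5,7,8,10}: U {3,4,5,7}->{3,4,5}; V {4,5,7,8,9,10}->{4,5,7}; X {3,4,5,7,8,10}->{7,8,10}
Constraint 3 (Z < V) on D(Z)={3,4,6,8,9} D(V)={4,5,7}: Z {3,4,6,8,9}->{3,4,6}
So after constraint 3: D(U)={3,4,5}, size = 3

Answer: 3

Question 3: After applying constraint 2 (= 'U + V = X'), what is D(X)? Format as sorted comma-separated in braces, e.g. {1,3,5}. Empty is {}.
Answer: {7,8,10}

Derivation:
Constraint 1 (U != V) on D(U)={3,4,5,7} D(V)={4,5,7,8,9,10}: no change
Constraint 2 (U + V = X) on D(U)={3,4,5,7} D(V)={4,5,7,8,9,10} D(X)={3,4,5,7,8,10}: U {3,4,5,7}->{3,4,5}; V {4,5,7,8,9,10}->{4,5,7}; X {3,4,5,7,8,10}->{7,8,10}
So after constraint 2: D(X) = {7,8,10}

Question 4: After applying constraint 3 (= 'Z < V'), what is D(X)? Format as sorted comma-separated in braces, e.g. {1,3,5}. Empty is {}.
Constraint 1 (U != V) on D(U)={3,4,5,7} D(V)={4,5,7,8,9,10}: no change
Constraint 2 (U + V = X) on D(U)={3,4,5,7} D(V)={4,5,7,8,9,10} D(X)={3,4,5,7,8,10}: U {3,4,5,7}->{3,4,5}; V {4,5,7,8,9,10}->{4,5,7}; X {3,4,5,7,8,10}->{7,8,10}
Constraint 3 (Z < V) on D(Z)={3,4,6,8,9} D(V)={4,5,7}: Z {3,4,6,8,9}->{3,4,6}
So after constraint 3: D(X) = {7,8,10}

Answer: {7,8,10}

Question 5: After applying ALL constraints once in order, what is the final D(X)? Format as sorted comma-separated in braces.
Answer: {}

Derivation:
Constraint 1 (U != V) on D(U)={3,4,5,7} D(V)={4,5,7,8,9,10}: no change
Constraint 2 (U + V = X) on D(U)={3,4,5,7} D(V)={4,5,7,8,9,10} D(X)={3,4,5,7,8,10}: U {3,4,5,7}->{3,4,5}; V {4,5,7,8,9,10}->{4,5,7}; X {3,4,5,7,8,10}->{7,8,10}
Constraint 3 (Z < V) on D(Z)={3,4,6,8,9} D(V)={4,5,7}: Z {3,4,6,8,9}->{3,4,6}
Constraint 4 (V + X = Z) on D(V)={4,5,7} D(X)={7,8,10} D(Z)={3,4,6}: V {4,5,7}->{}; X {7,8,10}->{}; Z {3,4,6}->{}
So after all 4 constraints: D(X) = {}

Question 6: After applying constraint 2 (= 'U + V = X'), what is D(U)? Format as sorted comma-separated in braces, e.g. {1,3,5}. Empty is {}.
Constraint 1 (U != V) on D(U)={3,4,5,7} D(V)={4,5,7,8,9,10}: no change
Constraint 2 (U + V = X) on D(U)={3,4,5,7} D(V)={4,5,7,8,9,10} D(X)={3,4,5,7,8,10}: U {3,4,5,7}->{3,4,5}; V {4,5,7,8,9,10}->{4,5,7}; X {3,4,5,7,8,10}->{7,8,10}
So after constraint 2: D(U) = {3,4,5}

Answer: {3,4,5}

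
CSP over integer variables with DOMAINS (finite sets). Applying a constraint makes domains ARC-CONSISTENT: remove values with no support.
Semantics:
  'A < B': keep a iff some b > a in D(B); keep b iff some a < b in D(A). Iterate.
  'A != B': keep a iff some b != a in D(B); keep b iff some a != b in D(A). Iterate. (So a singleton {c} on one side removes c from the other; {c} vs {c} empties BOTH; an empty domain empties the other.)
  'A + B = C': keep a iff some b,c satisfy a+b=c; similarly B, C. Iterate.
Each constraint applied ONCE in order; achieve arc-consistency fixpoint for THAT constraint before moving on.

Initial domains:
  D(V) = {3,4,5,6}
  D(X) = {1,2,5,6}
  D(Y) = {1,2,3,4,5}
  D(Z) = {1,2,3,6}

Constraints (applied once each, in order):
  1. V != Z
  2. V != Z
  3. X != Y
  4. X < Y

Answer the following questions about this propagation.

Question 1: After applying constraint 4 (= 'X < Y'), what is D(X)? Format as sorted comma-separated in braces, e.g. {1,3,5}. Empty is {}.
Constraint 1 (V != Z) on D(V)={3,4,5,6} D(Z)={1,2,3,6}: no change
Constraint 2 (V != Z) on D(V)={3,4,5,6} D(Z)={1,2,3,6}: no change
Constraint 3 (X != Y) on D(X)={1,2,5,6} D(Y)={1,2,3,4,5}: no change
Constraint 4 (X < Y) on D(X)={1,2,5,6} D(Y)={1,2,3,4,5}: X {1,2,5,6}->{1,2}; Y {1,2,3,4,5}->{2,3,4,5}
So after constraint 4: D(X) = {1,2}

Answer: {1,2}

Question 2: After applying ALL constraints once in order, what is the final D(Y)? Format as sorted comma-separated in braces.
Constraint 1 (V != Z) on D(V)={3,4,5,6} D(Z)={1,2,3,6}: no change
Constraint 2 (V != Z) on D(V)={3,4,5,6} D(Z)={1,2,3,6}: no change
Constraint 3 (X != Y) on D(X)={1,2,5,6} D(Y)={1,2,3,4,5}: no change
Constraint 4 (X < Y) on D(X)={1,2,5,6} D(Y)={1,2,3,4,5}: X {1,2,5,6}->{1,2}; Y {1,2,3,4,5}->{2,3,4,5}
So after all 4 constraints: D(Y) = {2,3,4,5}

Answer: {2,3,4,5}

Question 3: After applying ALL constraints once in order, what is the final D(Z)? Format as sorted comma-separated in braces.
Constraint 1 (V != Z) on D(V)={3,4,5,6} D(Z)={1,2,3,6}: no change
Constraint 2 (V != Z) on D(V)={3,4,5,6} D(Z)={1,2,3,6}: no change
Constraint 3 (X != Y) on D(X)={1,2,5,6} D(Y)={1,2,3,4,5}: no change
Constraint 4 (X < Y) on D(X)={1,2,5,6} D(Y)={1,2,3,4,5}: X {1,2,5,6}->{1,2}; Y {1,2,3,4,5}->{2,3,4,5}
So after all 4 constraints: D(Z) = {1,2,3,6}

Answer: {1,2,3,6}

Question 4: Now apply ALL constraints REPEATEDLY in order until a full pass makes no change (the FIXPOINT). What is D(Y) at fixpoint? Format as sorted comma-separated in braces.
Answer: {2,3,4,5}

Derivation:
pass 0 (initial): D(Y)={1,2,3,4,5}
pass 1: X {1,2,5,6}->{1,2}; Y {1,2,3,4,5}->{2,3,4,5}
pass 2: no change
Fixpoint after 2 passes: D(Y) = {2,3,4,5}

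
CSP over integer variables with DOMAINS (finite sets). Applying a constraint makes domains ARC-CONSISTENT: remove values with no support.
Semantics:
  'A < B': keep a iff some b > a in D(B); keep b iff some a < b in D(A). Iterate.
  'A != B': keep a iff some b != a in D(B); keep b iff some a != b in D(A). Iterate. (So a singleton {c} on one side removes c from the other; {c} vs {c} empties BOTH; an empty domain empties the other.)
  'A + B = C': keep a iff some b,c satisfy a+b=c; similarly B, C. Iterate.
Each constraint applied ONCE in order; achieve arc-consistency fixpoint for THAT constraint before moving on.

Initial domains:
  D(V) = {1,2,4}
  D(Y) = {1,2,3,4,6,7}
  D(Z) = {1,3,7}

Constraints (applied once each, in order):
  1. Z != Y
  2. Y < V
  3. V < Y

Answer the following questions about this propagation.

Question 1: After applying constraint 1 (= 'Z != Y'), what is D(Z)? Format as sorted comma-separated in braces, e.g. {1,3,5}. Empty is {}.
Constraint 1 (Z != Y) on D(Z)={1,3,7} D(Y)={1,2,3,4,6,7}: no change
So after constraint 1: D(Z) = {1,3,7}

Answer: {1,3,7}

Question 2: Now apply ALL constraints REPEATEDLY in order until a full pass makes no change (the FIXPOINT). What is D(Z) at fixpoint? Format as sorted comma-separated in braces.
pass 0 (initial): D(Z)={1,3,7}
pass 1: V {1,2,4}->{2}; Y {1,2,3,4,6,7}->{3}
pass 2: V {2}->{}; Y {3}->{}; Z {1,3,7}->{1,7}
pass 3: Z {1,7}->{}
pass 4: no change
Fixpoint after 4 passes: D(Z) = {}

Answer: {}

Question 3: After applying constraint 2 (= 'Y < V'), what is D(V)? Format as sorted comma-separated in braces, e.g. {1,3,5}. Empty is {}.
Answer: {2,4}

Derivation:
Constraint 1 (Z != Y) on D(Z)={1,3,7} D(Y)={1,2,3,4,6,7}: no change
Constraint 2 (Y < V) on D(Y)={1,2,3,4,6,7} D(V)={1,2,4}: Y {1,2,3,4,6,7}->{1,2,3}; V {1,2,4}->{2,4}
So after constraint 2: D(V) = {2,4}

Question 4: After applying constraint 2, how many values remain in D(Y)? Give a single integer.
Answer: 3

Derivation:
Constraint 1 (Z != Y) on D(Z)={1,3,7} D(Y)={1,2,3,4,6,7}: no change
Constraint 2 (Y < V) on D(Y)={1,2,3,4,6,7} D(V)={1,2,4}: Y {1,2,3,4,6,7}->{1,2,3}; V {1,2,4}->{2,4}
So after constraint 2: D(Y)={1,2,3}, size = 3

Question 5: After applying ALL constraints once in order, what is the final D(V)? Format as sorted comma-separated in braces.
Constraint 1 (Z != Y) on D(Z)={1,3,7} D(Y)={1,2,3,4,6,7}: no change
Constraint 2 (Y < V) on D(Y)={1,2,3,4,6,7} D(V)={1,2,4}: Y {1,2,3,4,6,7}->{1,2,3}; V {1,2,4}->{2,4}
Constraint 3 (V < Y) on D(V)={2,4} D(Y)={1,2,3}: V {2,4}->{2}; Y {1,2,3}->{3}
So after all 3 constraints: D(V) = {2}

Answer: {2}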